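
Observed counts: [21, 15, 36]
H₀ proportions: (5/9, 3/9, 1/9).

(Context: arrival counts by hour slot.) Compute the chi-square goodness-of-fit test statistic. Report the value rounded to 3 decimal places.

test statistic = 110.400

n = 72; E_i = n·p_i = [40.00, 24.00, 8.00]
χ² = (21−40.00)²/40.00 + (15−24.00)²/24.00 + (36−8.00)²/8.00 = 110.4000
df = 2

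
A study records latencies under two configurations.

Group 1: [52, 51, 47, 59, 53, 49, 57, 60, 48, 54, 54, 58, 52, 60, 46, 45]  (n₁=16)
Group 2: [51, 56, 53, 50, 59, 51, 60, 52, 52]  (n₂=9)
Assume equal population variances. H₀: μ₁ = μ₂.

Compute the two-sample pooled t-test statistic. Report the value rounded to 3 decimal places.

test statistic = -0.507

x̄₁=52.812, s₁=4.983, n₁=16
x̄₂=53.778, s₂=3.667, n₂=9
s_p² = [15·4.983² + 8·3.667²]/23 = 20.8693
SE = √(s_p²·(1/16+1/9)) = 1.9035
t = (52.812−53.778)/1.9035 = -0.5071
df = 23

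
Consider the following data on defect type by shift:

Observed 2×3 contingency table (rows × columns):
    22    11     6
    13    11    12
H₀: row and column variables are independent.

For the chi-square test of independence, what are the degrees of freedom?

df = (r−1)(c−1) = (2−1)·(3−1) = 2

degrees of freedom = 2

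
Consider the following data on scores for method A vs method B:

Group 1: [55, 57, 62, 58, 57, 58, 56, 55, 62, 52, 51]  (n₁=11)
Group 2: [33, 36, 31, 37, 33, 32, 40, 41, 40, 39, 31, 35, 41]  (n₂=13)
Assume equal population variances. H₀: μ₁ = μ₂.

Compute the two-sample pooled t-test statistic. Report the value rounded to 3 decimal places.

test statistic = 13.648

x̄₁=56.636, s₁=3.472, n₁=11
x̄₂=36.077, s₂=3.840, n₂=13
s_p² = [10·3.472² + 12·3.840²]/22 = 13.5213
SE = √(s_p²·(1/11+1/13)) = 1.5064
t = (56.636−36.077)/1.5064 = 13.6479
df = 22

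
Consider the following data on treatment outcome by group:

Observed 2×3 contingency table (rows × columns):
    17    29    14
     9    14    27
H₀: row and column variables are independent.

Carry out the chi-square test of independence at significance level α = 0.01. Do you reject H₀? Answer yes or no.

reject H₀: yes

Row totals [60, 50], col totals [26, 43, 41], n=110
χ² = (17−14.18)²/14.18 + (29−23.45)²/23.45 + (14−22.36)²/22.36 + (9−11.82)²/11.82 + (14−19.55)²/19.55 + (27−18.64)²/18.64 = 10.9978
df = 2
p-value (upper-tail) = 0.00409
At α=0.01: p < α → reject H₀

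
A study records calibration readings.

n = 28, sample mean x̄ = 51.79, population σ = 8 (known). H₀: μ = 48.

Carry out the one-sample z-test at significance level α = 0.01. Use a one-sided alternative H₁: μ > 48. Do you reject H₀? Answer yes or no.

SE = σ/√n = 8/√28 = 1.5119
z = (x̄−μ₀)/SE = (51.79−48)/1.5119 = 2.5068
p-value (one-sided, H₁ greater) = 0.00609
At α=0.01: p < α → reject H₀

reject H₀: yes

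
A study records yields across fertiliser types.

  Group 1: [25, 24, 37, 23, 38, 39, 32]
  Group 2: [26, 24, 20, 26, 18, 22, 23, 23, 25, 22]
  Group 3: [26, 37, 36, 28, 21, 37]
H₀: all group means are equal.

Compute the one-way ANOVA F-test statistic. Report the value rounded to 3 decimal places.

test statistic = 6.306

Group means [31.14, 22.90, 30.83], grand mean 27.478
SSB = Σnᵢ(x̄ᵢ−x̄)² = 371.149; SSW = ΣΣ(x−x̄ᵢ)² = 588.590
MSB = 371.149/2 = 185.5743; MSW = 588.590/20 = 29.4295
F = MSB/MSW = 6.3057
df = (2, 20)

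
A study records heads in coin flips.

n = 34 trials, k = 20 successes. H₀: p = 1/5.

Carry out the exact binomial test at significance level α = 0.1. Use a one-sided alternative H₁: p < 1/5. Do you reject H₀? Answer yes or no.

reject H₀: no

Exact binomial: n=34, k=20, p₀=1/5=0.2000
P(X≤20) from Σ C(n,i)·p₀^i·(1−p₀)^(n−i)
p-value (one-sided, H₁ less) = 1.00000
At α=0.1: p ≥ α → fail to reject H₀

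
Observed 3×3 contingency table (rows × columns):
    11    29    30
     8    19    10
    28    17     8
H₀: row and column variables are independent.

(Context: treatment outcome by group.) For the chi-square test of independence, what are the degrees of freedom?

degrees of freedom = 4

df = (r−1)(c−1) = (3−1)·(3−1) = 4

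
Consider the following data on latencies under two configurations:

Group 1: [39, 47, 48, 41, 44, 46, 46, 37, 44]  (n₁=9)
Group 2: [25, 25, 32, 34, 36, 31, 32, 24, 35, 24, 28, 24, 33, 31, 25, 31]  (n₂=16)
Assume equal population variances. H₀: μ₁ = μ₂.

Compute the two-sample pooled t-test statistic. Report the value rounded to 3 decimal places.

test statistic = 8.244

x̄₁=43.556, s₁=3.779, n₁=9
x̄₂=29.375, s₂=4.303, n₂=16
s_p² = [8·3.779² + 15·4.303²]/23 = 17.0423
SE = √(s_p²·(1/9+1/16)) = 1.7201
t = (43.556−29.375)/1.7201 = 8.2441
df = 23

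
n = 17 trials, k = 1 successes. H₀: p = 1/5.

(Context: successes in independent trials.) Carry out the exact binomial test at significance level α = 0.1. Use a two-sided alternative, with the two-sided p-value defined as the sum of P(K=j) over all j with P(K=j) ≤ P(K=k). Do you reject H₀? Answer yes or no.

reject H₀: no

Exact binomial: n=17, k=1, p₀=1/5=0.2000
P(X=j) = C(n,j)·p₀^j·(1−p₀)^(n−j); p = Σ P(X=j) over j with P(X=j) ≤ P(X=1)
p-value (two-sided) = 0.22392
At α=0.1: p ≥ α → fail to reject H₀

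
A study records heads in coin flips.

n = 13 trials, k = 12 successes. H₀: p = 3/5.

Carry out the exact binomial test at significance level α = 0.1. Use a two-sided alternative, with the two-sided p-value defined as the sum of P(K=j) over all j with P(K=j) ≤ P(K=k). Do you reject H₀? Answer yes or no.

Exact binomial: n=13, k=12, p₀=3/5=0.6000
P(X=j) = C(n,j)·p₀^j·(1−p₀)^(n−j); p = Σ P(X=j) over j with P(X=j) ≤ P(X=12)
p-value (two-sided) = 0.02042
At α=0.1: p < α → reject H₀

reject H₀: yes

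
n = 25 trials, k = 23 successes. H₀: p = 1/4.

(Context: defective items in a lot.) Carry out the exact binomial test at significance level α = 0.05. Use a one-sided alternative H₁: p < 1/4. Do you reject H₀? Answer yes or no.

reject H₀: no

Exact binomial: n=25, k=23, p₀=1/4=0.2500
P(X≤23) from Σ C(n,i)·p₀^i·(1−p₀)^(n−i)
p-value (one-sided, H₁ less) = 1.00000
At α=0.05: p ≥ α → fail to reject H₀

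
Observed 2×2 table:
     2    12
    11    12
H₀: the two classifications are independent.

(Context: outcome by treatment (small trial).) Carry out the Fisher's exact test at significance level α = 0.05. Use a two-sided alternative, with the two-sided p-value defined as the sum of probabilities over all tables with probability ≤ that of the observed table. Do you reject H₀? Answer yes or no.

reject H₀: no

Margins: r₁=14, r₂=23, c₁=13, c₂=24, n=37
p_obs = C(14,2)·C(23,11)/C(37,13); sum pmf over tables with pmf ≤ p_obs
p-value (two-sided) = 0.07404
At α=0.05: p ≥ α → fail to reject H₀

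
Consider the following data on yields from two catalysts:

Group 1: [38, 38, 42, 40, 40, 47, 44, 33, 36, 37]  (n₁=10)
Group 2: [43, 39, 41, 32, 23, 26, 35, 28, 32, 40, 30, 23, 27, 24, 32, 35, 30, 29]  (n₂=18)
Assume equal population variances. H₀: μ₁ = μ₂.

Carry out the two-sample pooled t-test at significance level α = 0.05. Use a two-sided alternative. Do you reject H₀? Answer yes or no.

x̄₁=39.500, s₁=4.062, n₁=10
x̄₂=31.611, s₂=6.185, n₂=18
s_p² = [9·4.062² + 17·6.185²]/26 = 30.7222
SE = √(s_p²·(1/10+1/18)) = 2.1861
t = (39.500−31.611)/2.1861 = 3.6087
df = 26
p-value (two-sided) = 0.00129
At α=0.05: p < α → reject H₀

reject H₀: yes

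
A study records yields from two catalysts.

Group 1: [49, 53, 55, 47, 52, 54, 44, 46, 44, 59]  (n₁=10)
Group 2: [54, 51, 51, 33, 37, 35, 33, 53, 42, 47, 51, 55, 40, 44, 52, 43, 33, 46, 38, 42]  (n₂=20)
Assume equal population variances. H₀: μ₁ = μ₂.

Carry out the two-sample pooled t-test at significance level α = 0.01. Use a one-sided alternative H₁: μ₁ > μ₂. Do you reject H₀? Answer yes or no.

reject H₀: no

x̄₁=50.300, s₁=5.078, n₁=10
x̄₂=44.000, s₂=7.539, n₂=20
s_p² = [9·5.078² + 19·7.539²]/28 = 46.8607
SE = √(s_p²·(1/10+1/20)) = 2.6512
t = (50.300−44.000)/2.6512 = 2.3762
df = 28
p-value (one-sided, H₁ greater) = 0.01228
At α=0.01: p ≥ α → fail to reject H₀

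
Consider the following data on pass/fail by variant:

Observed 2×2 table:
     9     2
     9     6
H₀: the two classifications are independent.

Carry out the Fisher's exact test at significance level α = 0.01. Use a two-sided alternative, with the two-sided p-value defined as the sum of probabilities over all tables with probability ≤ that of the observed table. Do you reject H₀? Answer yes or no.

Margins: r₁=11, r₂=15, c₁=18, c₂=8, n=26
p_obs = C(11,9)·C(15,9)/C(26,18); sum pmf over tables with pmf ≤ p_obs
p-value (two-sided) = 0.39451
At α=0.01: p ≥ α → fail to reject H₀

reject H₀: no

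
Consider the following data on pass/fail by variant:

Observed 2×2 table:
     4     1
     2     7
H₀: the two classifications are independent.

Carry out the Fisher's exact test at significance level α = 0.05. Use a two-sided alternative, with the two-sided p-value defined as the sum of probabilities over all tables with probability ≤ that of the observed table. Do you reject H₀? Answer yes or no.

Margins: r₁=5, r₂=9, c₁=6, c₂=8, n=14
p_obs = C(5,4)·C(9,2)/C(14,6); sum pmf over tables with pmf ≤ p_obs
p-value (two-sided) = 0.09091
At α=0.05: p ≥ α → fail to reject H₀

reject H₀: no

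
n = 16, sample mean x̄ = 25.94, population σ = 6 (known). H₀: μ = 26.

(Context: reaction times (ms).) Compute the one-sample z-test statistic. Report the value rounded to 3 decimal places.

test statistic = -0.040

SE = σ/√n = 6/√16 = 1.5000
z = (x̄−μ₀)/SE = (25.94−26)/1.5000 = -0.0400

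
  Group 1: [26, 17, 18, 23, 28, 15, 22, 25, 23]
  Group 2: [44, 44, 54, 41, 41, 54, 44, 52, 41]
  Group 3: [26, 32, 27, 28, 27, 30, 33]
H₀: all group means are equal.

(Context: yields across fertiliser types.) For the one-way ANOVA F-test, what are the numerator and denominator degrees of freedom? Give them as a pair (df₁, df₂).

k = 3 groups, N = 25 total
df = (k−1, N−k) = (3−1, 25−3) = (2, 22)

degrees of freedom = [2, 22]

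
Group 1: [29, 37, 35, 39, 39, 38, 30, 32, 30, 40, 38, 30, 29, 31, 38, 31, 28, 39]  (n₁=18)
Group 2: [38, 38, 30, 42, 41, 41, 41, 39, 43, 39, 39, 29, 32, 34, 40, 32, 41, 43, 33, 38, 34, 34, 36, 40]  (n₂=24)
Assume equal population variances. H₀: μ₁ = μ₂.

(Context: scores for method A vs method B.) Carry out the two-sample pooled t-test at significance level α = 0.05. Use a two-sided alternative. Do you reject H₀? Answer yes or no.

reject H₀: yes

x̄₁=34.056, s₁=4.372, n₁=18
x̄₂=37.375, s₂=4.158, n₂=24
s_p² = [17·4.372² + 23·4.158²]/40 = 18.0642
SE = √(s_p²·(1/18+1/24)) = 1.3252
t = (34.056−37.375)/1.3252 = -2.5048
df = 40
p-value (two-sided) = 0.01643
At α=0.05: p < α → reject H₀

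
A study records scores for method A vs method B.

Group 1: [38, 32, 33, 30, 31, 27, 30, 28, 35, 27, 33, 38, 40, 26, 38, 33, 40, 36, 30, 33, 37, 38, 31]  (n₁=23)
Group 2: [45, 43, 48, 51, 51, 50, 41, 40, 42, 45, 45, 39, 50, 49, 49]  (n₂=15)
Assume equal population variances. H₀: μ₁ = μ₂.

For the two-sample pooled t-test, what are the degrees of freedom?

degrees of freedom = 36

df = n₁ + n₂ − 2 = 23 + 15 − 2 = 36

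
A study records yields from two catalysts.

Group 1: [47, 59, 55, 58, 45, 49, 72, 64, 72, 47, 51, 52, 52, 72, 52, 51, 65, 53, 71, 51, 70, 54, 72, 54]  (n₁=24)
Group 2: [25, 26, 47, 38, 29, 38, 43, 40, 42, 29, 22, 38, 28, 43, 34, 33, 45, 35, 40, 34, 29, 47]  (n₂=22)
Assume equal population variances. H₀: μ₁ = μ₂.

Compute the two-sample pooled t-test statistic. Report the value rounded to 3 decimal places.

x̄₁=57.833, s₁=9.314, n₁=24
x̄₂=35.682, s₂=7.383, n₂=22
s_p² = [23·9.314² + 21·7.383²]/44 = 71.3660
SE = √(s_p²·(1/24+1/22)) = 2.4935
t = (57.833−35.682)/2.4935 = 8.8837
df = 44

test statistic = 8.884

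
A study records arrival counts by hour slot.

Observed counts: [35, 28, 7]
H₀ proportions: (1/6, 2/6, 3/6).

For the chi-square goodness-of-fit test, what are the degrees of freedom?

degrees of freedom = 2

df = k − 1 = 3 − 1 = 2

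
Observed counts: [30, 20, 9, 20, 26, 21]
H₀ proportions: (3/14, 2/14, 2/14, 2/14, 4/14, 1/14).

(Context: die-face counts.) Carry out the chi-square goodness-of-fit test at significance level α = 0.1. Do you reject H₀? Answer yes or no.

n = 126; E_i = n·p_i = [27.00, 18.00, 18.00, 18.00, 36.00, 9.00]
χ² = (30−27.00)²/27.00 + (20−18.00)²/18.00 + (9−18.00)²/18.00 + (20−18.00)²/18.00 + (26−36.00)²/36.00 + (21−9.00)²/9.00 = 24.0556
df = 5
p-value (upper-tail) = 0.00021
At α=0.1: p < α → reject H₀

reject H₀: yes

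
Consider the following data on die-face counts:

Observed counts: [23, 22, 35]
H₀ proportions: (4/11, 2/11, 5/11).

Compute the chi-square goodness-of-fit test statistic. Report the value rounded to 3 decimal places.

n = 80; E_i = n·p_i = [29.09, 14.55, 36.36]
χ² = (23−29.09)²/29.09 + (22−14.55)²/14.55 + (35−36.36)²/36.36 = 5.1469
df = 2

test statistic = 5.147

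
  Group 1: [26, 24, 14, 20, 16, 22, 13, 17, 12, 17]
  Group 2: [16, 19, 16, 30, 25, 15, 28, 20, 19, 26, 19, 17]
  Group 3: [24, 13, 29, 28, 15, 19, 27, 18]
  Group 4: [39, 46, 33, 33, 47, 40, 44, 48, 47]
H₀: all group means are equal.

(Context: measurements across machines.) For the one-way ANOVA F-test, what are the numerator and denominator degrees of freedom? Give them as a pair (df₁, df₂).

k = 4 groups, N = 39 total
df = (k−1, N−k) = (4−1, 39−4) = (3, 35)

degrees of freedom = [3, 35]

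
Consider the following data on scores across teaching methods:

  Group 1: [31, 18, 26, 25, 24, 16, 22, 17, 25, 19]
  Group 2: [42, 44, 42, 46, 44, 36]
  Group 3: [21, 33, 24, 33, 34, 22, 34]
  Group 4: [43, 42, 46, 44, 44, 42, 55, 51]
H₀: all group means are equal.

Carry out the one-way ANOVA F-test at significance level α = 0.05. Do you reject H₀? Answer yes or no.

Group means [22.30, 42.33, 28.71, 45.88], grand mean 33.710
SSB = Σnᵢ(x̄ᵢ−x̄)² = 3106.650; SSW = ΣΣ(x−x̄ᵢ)² = 637.737
MSB = 3106.650/3 = 1035.5501; MSW = 637.737/27 = 23.6199
F = MSB/MSW = 43.8423
df = (3, 27)
p-value (upper-tail) = 0.00000
At α=0.05: p < α → reject H₀

reject H₀: yes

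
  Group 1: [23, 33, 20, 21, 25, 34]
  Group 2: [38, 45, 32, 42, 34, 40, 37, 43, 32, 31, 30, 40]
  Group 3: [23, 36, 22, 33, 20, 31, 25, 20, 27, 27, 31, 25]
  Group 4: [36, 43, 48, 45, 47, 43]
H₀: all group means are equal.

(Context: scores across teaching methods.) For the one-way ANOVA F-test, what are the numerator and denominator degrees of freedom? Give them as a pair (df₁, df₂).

k = 4 groups, N = 36 total
df = (k−1, N−k) = (4−1, 36−4) = (3, 32)

degrees of freedom = [3, 32]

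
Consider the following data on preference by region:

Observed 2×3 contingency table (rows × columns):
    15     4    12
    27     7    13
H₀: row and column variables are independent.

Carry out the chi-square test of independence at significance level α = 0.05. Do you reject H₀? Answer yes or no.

reject H₀: no

Row totals [31, 47], col totals [42, 11, 25], n=78
χ² = (15−16.69)²/16.69 + (4−4.37)²/4.37 + (12−9.94)²/9.94 + (27−25.31)²/25.31 + (7−6.63)²/6.63 + (13−15.06)²/15.06 = 1.0488
df = 2
p-value (upper-tail) = 0.59190
At α=0.05: p ≥ α → fail to reject H₀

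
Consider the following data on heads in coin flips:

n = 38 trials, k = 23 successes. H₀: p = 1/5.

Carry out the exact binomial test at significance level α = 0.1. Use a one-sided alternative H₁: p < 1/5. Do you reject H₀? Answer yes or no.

Exact binomial: n=38, k=23, p₀=1/5=0.2000
P(X≤23) from Σ C(n,i)·p₀^i·(1−p₀)^(n−i)
p-value (one-sided, H₁ less) = 1.00000
At α=0.1: p ≥ α → fail to reject H₀

reject H₀: no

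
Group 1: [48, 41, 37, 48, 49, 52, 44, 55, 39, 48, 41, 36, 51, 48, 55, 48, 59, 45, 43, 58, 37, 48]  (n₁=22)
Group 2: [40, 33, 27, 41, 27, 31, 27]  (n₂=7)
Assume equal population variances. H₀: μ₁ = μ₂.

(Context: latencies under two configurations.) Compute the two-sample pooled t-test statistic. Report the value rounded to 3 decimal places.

x̄₁=46.818, s₁=6.652, n₁=22
x̄₂=32.286, s₂=6.075, n₂=7
s_p² = [21·6.652² + 6·6.075²]/27 = 42.6186
SE = √(s_p²·(1/22+1/7)) = 2.8329
t = (46.818−32.286)/2.8329 = 5.1298
df = 27

test statistic = 5.130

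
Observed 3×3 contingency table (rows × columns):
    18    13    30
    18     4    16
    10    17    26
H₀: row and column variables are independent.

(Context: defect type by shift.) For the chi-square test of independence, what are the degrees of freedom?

degrees of freedom = 4

df = (r−1)(c−1) = (3−1)·(3−1) = 4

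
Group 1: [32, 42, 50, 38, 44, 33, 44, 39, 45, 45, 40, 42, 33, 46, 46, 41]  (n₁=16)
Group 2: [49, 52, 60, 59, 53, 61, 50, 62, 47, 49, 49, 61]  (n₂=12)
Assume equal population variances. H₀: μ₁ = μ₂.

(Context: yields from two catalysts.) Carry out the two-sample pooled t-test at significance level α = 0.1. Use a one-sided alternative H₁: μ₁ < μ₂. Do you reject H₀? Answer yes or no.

reject H₀: yes

x̄₁=41.250, s₁=5.196, n₁=16
x̄₂=54.333, s₂=5.774, n₂=12
s_p² = [15·5.196² + 11·5.774²]/26 = 29.6795
SE = √(s_p²·(1/16+1/12)) = 2.0804
t = (41.250−54.333)/2.0804 = -6.2887
df = 26
p-value (one-sided, H₁ less) = 0.00000
At α=0.1: p < α → reject H₀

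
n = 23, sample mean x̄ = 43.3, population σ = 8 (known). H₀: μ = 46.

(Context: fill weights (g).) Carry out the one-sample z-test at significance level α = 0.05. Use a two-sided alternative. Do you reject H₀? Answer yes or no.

SE = σ/√n = 8/√23 = 1.6681
z = (x̄−μ₀)/SE = (43.3−46)/1.6681 = -1.6186
p-value (two-sided) = 0.10553
At α=0.05: p ≥ α → fail to reject H₀

reject H₀: no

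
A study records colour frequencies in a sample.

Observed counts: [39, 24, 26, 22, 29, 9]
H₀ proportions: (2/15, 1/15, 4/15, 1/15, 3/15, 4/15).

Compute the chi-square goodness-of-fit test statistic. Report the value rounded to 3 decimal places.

n = 149; E_i = n·p_i = [19.87, 9.93, 39.73, 9.93, 29.80, 39.73]
χ² = (39−19.87)²/19.87 + (24−9.93)²/9.93 + (26−39.73)²/39.73 + (22−9.93)²/9.93 + (29−29.80)²/29.80 + (9−39.73)²/39.73 = 81.5453
df = 5

test statistic = 81.545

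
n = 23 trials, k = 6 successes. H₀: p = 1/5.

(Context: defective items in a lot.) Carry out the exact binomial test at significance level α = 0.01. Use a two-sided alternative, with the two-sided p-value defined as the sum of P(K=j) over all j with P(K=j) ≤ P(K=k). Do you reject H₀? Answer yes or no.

Exact binomial: n=23, k=6, p₀=1/5=0.2000
P(X=j) = C(n,j)·p₀^j·(1−p₀)^(n−j); p = Σ P(X=j) over j with P(X=j) ≤ P(X=6)
p-value (two-sided) = 0.43850
At α=0.01: p ≥ α → fail to reject H₀

reject H₀: no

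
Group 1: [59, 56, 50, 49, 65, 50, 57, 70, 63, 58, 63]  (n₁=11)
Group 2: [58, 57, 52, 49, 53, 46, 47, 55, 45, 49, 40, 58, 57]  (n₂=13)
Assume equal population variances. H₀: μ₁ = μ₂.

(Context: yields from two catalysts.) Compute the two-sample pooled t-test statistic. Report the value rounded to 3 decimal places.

test statistic = 2.723

x̄₁=58.182, s₁=6.765, n₁=11
x̄₂=51.231, s₂=5.747, n₂=13
s_p² = [10·6.765² + 12·5.747²]/22 = 38.8156
SE = √(s_p²·(1/11+1/13)) = 2.5524
t = (58.182−51.231)/2.5524 = 2.7234
df = 22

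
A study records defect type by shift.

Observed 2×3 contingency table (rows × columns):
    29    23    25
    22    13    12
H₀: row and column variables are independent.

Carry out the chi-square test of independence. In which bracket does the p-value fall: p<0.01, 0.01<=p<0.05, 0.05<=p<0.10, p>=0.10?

Row totals [77, 47], col totals [51, 36, 37], n=124
χ² = (29−31.67)²/31.67 + (23−22.35)²/22.35 + (25−22.98)²/22.98 + (22−19.33)²/19.33 + (13−13.65)²/13.65 + (12−14.02)²/14.02 = 1.1132
df = 2
p-value (upper-tail) = 0.57315
→ bracket: p>=0.10

p-value bracket: p>=0.10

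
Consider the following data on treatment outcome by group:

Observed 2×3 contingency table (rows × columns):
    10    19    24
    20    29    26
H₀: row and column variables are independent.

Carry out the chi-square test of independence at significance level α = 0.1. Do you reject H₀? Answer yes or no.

reject H₀: no

Row totals [53, 75], col totals [30, 48, 50], n=128
χ² = (10−12.42)²/12.42 + (19−19.88)²/19.88 + (24−20.70)²/20.70 + (20−17.58)²/17.58 + (29−28.12)²/28.12 + (26−29.30)²/29.30 = 1.7676
df = 2
p-value (upper-tail) = 0.41320
At α=0.1: p ≥ α → fail to reject H₀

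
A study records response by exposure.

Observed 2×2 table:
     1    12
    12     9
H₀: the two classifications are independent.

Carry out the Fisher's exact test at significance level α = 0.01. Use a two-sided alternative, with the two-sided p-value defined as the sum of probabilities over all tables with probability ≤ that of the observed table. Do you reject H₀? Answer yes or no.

Margins: r₁=13, r₂=21, c₁=13, c₂=21, n=34
p_obs = C(13,1)·C(21,12)/C(34,13); sum pmf over tables with pmf ≤ p_obs
p-value (two-sided) = 0.00476
At α=0.01: p < α → reject H₀

reject H₀: yes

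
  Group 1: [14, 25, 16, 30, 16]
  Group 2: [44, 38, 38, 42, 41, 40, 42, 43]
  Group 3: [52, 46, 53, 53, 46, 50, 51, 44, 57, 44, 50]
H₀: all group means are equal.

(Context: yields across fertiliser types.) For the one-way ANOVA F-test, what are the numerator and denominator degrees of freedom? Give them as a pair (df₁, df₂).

degrees of freedom = [2, 21]

k = 3 groups, N = 24 total
df = (k−1, N−k) = (3−1, 24−3) = (2, 21)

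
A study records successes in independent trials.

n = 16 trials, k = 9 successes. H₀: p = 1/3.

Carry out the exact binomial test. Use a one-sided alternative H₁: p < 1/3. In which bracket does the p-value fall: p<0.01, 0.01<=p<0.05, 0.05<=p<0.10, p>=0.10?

p-value bracket: p>=0.10

Exact binomial: n=16, k=9, p₀=1/3=0.3333
P(X≤9) from Σ C(n,i)·p₀^i·(1−p₀)^(n−i)
p-value (one-sided, H₁ less) = 0.98405
→ bracket: p>=0.10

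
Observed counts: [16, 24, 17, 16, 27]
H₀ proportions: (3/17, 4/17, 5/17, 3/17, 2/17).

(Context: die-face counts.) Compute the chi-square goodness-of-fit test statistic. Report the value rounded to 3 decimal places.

n = 100; E_i = n·p_i = [17.65, 23.53, 29.41, 17.65, 11.76]
χ² = (16−17.65)²/17.65 + (24−23.53)²/23.53 + (17−29.41)²/29.41 + (16−17.65)²/17.65 + (27−11.76)²/11.76 = 25.2843
df = 4

test statistic = 25.284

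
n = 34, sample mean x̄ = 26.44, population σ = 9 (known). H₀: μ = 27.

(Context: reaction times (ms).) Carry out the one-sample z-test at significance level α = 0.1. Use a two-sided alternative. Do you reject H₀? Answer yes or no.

reject H₀: no

SE = σ/√n = 9/√34 = 1.5435
z = (x̄−μ₀)/SE = (26.44−27)/1.5435 = -0.3628
p-value (two-sided) = 0.71674
At α=0.1: p ≥ α → fail to reject H₀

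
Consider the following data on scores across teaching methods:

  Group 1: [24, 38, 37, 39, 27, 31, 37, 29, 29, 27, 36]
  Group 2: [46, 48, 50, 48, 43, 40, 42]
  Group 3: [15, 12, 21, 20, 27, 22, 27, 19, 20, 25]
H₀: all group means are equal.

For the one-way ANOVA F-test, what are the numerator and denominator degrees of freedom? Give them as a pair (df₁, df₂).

degrees of freedom = [2, 25]

k = 3 groups, N = 28 total
df = (k−1, N−k) = (3−1, 28−3) = (2, 25)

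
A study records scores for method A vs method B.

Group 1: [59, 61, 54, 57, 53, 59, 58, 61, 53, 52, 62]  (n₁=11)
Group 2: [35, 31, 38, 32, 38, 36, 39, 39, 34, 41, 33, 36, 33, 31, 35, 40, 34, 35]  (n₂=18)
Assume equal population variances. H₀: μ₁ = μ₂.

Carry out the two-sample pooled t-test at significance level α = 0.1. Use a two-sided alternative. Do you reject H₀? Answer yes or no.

x̄₁=57.182, s₁=3.628, n₁=11
x̄₂=35.556, s₂=3.053, n₂=18
s_p² = [10·3.628² + 17·3.053²]/27 = 10.7437
SE = √(s_p²·(1/11+1/18)) = 1.2544
t = (57.182−35.556)/1.2544 = 17.2400
df = 27
p-value (two-sided) = 0.00000
At α=0.1: p < α → reject H₀

reject H₀: yes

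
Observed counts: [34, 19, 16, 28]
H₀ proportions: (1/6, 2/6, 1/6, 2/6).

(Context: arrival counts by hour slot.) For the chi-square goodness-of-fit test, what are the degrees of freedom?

degrees of freedom = 3

df = k − 1 = 4 − 1 = 3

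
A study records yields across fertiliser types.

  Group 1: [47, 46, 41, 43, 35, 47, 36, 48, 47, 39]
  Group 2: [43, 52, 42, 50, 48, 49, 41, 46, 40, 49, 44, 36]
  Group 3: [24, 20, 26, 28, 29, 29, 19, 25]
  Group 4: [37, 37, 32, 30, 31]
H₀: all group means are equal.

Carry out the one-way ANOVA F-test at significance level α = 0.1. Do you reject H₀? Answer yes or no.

reject H₀: yes

Group means [42.90, 45.00, 25.00, 33.40], grand mean 38.171
SSB = Σnᵢ(x̄ᵢ−x̄)² = 2284.871; SSW = ΣΣ(x−x̄ᵢ)² = 616.100
MSB = 2284.871/3 = 761.6238; MSW = 616.100/31 = 19.8742
F = MSB/MSW = 38.3222
df = (3, 31)
p-value (upper-tail) = 0.00000
At α=0.1: p < α → reject H₀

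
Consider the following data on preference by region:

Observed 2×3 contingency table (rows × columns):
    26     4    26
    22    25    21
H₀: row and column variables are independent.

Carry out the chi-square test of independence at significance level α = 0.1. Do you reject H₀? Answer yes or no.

reject H₀: yes

Row totals [56, 68], col totals [48, 29, 47], n=124
χ² = (26−21.68)²/21.68 + (4−13.10)²/13.10 + (26−21.23)²/21.23 + (22−26.32)²/26.32 + (25−15.90)²/15.90 + (21−25.77)²/25.77 = 15.0518
df = 2
p-value (upper-tail) = 0.00054
At α=0.1: p < α → reject H₀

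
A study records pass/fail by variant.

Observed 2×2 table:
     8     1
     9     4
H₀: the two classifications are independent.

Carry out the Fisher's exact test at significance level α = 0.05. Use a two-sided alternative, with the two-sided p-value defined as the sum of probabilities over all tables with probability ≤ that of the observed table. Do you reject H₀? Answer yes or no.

reject H₀: no

Margins: r₁=9, r₂=13, c₁=17, c₂=5, n=22
p_obs = C(9,8)·C(13,9)/C(22,17); sum pmf over tables with pmf ≤ p_obs
p-value (two-sided) = 0.36022
At α=0.05: p ≥ α → fail to reject H₀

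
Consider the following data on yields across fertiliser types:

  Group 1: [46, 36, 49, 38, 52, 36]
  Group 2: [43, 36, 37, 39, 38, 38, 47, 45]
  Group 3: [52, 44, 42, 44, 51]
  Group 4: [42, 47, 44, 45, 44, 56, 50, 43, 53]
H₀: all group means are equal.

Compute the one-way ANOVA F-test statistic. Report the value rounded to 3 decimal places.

Group means [42.83, 40.38, 46.60, 47.11], grand mean 44.179
SSB = Σnᵢ(x̄ᵢ−x̄)² = 233.310; SSW = ΣΣ(x−x̄ᵢ)² = 636.797
MSB = 233.310/3 = 77.7700; MSW = 636.797/24 = 26.5332
F = MSB/MSW = 2.9310
df = (3, 24)

test statistic = 2.931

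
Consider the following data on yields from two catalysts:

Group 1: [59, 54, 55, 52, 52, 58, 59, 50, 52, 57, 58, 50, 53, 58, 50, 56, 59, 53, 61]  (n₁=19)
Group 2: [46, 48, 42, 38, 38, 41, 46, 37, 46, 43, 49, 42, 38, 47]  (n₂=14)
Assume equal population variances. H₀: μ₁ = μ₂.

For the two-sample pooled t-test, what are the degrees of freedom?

df = n₁ + n₂ − 2 = 19 + 14 − 2 = 31

degrees of freedom = 31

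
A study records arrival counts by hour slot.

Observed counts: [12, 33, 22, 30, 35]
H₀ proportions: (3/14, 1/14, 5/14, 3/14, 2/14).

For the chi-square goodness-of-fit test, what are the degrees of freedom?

degrees of freedom = 4

df = k − 1 = 5 − 1 = 4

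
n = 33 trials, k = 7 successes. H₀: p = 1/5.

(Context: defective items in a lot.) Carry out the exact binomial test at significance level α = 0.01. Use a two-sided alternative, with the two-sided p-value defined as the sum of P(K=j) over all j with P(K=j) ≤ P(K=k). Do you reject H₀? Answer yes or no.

Exact binomial: n=33, k=7, p₀=1/5=0.2000
P(X=j) = C(n,j)·p₀^j·(1−p₀)^(n−j); p = Σ P(X=j) over j with P(X=j) ≤ P(X=7)
p-value (two-sided) = 0.82861
At α=0.01: p ≥ α → fail to reject H₀

reject H₀: no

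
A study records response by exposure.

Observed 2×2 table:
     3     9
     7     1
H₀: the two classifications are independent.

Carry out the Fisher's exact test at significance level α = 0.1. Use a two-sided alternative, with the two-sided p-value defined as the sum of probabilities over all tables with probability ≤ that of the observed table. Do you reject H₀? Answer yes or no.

Margins: r₁=12, r₂=8, c₁=10, c₂=10, n=20
p_obs = C(12,3)·C(8,7)/C(20,10); sum pmf over tables with pmf ≤ p_obs
p-value (two-sided) = 0.01977
At α=0.1: p < α → reject H₀

reject H₀: yes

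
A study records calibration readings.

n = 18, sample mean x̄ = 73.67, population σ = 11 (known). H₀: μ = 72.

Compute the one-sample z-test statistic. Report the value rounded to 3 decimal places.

test statistic = 0.644

SE = σ/√n = 11/√18 = 2.5927
z = (x̄−μ₀)/SE = (73.67−72)/2.5927 = 0.6441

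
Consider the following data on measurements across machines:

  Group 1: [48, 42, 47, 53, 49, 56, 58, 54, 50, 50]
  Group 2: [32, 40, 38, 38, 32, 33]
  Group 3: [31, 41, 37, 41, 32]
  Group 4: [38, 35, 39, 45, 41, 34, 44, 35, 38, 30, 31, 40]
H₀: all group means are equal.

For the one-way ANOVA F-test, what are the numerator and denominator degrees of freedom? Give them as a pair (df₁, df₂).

degrees of freedom = [3, 29]

k = 4 groups, N = 33 total
df = (k−1, N−k) = (4−1, 33−4) = (3, 29)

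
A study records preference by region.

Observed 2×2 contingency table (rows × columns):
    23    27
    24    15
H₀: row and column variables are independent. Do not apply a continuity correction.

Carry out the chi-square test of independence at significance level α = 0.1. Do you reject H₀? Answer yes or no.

Row totals [50, 39], col totals [47, 42], n=89
χ² = (23−26.40)²/26.40 + (27−23.60)²/23.60 + (24−20.60)²/20.60 + (15−18.40)²/18.40 = 2.1227
df = 1
p-value (upper-tail) = 0.14513
At α=0.1: p ≥ α → fail to reject H₀

reject H₀: no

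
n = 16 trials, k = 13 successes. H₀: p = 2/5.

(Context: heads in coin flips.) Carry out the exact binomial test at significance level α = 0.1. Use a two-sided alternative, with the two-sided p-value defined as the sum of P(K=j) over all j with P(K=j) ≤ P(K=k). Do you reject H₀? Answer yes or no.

reject H₀: yes

Exact binomial: n=16, k=13, p₀=2/5=0.4000
P(X=j) = C(n,j)·p₀^j·(1−p₀)^(n−j); p = Σ P(X=j) over j with P(X=j) ≤ P(X=13)
p-value (two-sided) = 0.00122
At α=0.1: p < α → reject H₀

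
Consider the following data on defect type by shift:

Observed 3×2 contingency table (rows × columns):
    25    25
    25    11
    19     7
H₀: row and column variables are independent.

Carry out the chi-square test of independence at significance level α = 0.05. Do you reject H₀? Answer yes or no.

reject H₀: no

Row totals [50, 36, 26], col totals [69, 43], n=112
χ² = (25−30.80)²/30.80 + (25−19.20)²/19.20 + (25−22.18)²/22.18 + (11−13.82)²/13.82 + (19−16.02)²/16.02 + (7−9.98)²/9.98 = 5.2290
df = 2
p-value (upper-tail) = 0.07320
At α=0.05: p ≥ α → fail to reject H₀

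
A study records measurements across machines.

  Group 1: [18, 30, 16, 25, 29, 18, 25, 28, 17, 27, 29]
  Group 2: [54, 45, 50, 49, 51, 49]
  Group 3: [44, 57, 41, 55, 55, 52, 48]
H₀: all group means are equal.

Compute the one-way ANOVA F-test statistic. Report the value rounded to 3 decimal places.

test statistic = 76.008

Group means [23.82, 49.67, 50.29], grand mean 38.000
SSB = Σnᵢ(x̄ᵢ−x̄)² = 4085.602; SSW = ΣΣ(x−x̄ᵢ)² = 564.398
MSB = 4085.602/2 = 2042.8009; MSW = 564.398/21 = 26.8761
F = MSB/MSW = 76.0081
df = (2, 21)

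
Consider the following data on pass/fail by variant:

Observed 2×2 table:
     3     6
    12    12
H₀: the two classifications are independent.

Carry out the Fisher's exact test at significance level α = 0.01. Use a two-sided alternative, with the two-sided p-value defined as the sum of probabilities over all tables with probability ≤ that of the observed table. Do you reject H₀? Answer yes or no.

reject H₀: no

Margins: r₁=9, r₂=24, c₁=15, c₂=18, n=33
p_obs = C(9,3)·C(24,12)/C(33,15); sum pmf over tables with pmf ≤ p_obs
p-value (two-sided) = 0.45849
At α=0.01: p ≥ α → fail to reject H₀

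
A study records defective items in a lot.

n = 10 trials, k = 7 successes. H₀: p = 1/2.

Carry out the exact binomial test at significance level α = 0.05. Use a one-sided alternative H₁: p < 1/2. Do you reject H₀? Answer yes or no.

reject H₀: no

Exact binomial: n=10, k=7, p₀=1/2=0.5000
P(X≤7) from Σ C(n,i)·p₀^i·(1−p₀)^(n−i)
p-value (one-sided, H₁ less) = 0.94531
At α=0.05: p ≥ α → fail to reject H₀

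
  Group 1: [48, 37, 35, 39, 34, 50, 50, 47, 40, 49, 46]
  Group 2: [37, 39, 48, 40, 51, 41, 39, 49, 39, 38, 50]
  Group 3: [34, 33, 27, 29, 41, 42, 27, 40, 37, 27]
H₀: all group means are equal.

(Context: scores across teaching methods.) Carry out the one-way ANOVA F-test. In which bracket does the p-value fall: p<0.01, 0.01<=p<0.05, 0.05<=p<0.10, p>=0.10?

p-value bracket: p<0.01

Group means [43.18, 42.82, 33.70], grand mean 40.094
SSB = Σnᵢ(x̄ᵢ−x̄)² = 595.346; SSW = ΣΣ(x−x̄ᵢ)² = 1015.373
MSB = 595.346/2 = 297.6730; MSW = 1015.373/29 = 35.0129
F = MSB/MSW = 8.5018
df = (2, 29)
p-value (upper-tail) = 0.00124
→ bracket: p<0.01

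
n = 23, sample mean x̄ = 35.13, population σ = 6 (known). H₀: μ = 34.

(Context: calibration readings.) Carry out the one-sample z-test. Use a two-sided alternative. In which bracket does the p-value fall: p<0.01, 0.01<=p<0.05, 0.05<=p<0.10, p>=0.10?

SE = σ/√n = 6/√23 = 1.2511
z = (x̄−μ₀)/SE = (35.13−34)/1.2511 = 0.9032
p-value (two-sided) = 0.36641
→ bracket: p>=0.10

p-value bracket: p>=0.10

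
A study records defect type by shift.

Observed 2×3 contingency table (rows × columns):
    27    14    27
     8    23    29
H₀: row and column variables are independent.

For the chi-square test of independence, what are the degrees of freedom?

df = (r−1)(c−1) = (2−1)·(3−1) = 2

degrees of freedom = 2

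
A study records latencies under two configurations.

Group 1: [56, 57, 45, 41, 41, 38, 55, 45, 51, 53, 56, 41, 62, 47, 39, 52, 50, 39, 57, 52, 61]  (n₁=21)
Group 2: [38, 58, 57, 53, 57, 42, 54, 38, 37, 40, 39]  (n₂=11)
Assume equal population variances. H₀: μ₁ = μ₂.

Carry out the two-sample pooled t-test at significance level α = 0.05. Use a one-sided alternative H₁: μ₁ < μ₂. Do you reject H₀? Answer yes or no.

x̄₁=49.429, s₁=7.613, n₁=21
x̄₂=46.636, s₂=8.970, n₂=11
s_p² = [20·7.613² + 10·8.970²]/30 = 65.4563
SE = √(s_p²·(1/21+1/11)) = 3.0112
t = (49.429−46.636)/3.0112 = 0.9273
df = 30
p-value (one-sided, H₁ less) = 0.81940
At α=0.05: p ≥ α → fail to reject H₀

reject H₀: no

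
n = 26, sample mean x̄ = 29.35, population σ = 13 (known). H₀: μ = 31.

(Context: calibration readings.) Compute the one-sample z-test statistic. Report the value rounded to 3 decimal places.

SE = σ/√n = 13/√26 = 2.5495
z = (x̄−μ₀)/SE = (29.35−31)/2.5495 = -0.6472

test statistic = -0.647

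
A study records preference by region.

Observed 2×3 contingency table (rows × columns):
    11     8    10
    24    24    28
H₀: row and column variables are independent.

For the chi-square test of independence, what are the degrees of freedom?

df = (r−1)(c−1) = (2−1)·(3−1) = 2

degrees of freedom = 2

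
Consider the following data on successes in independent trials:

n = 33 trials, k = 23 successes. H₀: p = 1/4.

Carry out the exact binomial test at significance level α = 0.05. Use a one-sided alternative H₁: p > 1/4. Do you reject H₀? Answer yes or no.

reject H₀: yes

Exact binomial: n=33, k=23, p₀=1/4=0.2500
P(X≥23) from Σ C(n,i)·p₀^i·(1−p₀)^(n−i)
p-value (one-sided, H₁ greater) = 0.00000
At α=0.05: p < α → reject H₀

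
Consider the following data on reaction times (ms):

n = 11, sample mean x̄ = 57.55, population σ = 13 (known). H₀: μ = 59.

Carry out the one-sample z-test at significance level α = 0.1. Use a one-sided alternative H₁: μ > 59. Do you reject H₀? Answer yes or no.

SE = σ/√n = 13/√11 = 3.9196
z = (x̄−μ₀)/SE = (57.55−59)/3.9196 = -0.3699
p-value (one-sided, H₁ greater) = 0.64428
At α=0.1: p ≥ α → fail to reject H₀

reject H₀: no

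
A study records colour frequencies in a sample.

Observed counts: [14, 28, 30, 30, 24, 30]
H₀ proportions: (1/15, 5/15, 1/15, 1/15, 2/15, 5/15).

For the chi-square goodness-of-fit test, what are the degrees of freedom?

df = k − 1 = 6 − 1 = 5

degrees of freedom = 5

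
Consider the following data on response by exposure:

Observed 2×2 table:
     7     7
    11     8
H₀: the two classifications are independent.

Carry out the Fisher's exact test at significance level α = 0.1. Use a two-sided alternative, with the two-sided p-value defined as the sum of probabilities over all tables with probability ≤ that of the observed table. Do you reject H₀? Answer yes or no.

Margins: r₁=14, r₂=19, c₁=18, c₂=15, n=33
p_obs = C(14,7)·C(19,11)/C(33,18); sum pmf over tables with pmf ≤ p_obs
p-value (two-sided) = 0.73253
At α=0.1: p ≥ α → fail to reject H₀

reject H₀: no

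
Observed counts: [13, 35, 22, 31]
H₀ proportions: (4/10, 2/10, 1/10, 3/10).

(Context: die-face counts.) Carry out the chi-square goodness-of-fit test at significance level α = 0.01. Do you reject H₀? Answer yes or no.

n = 101; E_i = n·p_i = [40.40, 20.20, 10.10, 30.30]
χ² = (13−40.40)²/40.40 + (35−20.20)²/20.20 + (22−10.10)²/10.10 + (31−30.30)²/30.30 = 43.4637
df = 3
p-value (upper-tail) = 0.00000
At α=0.01: p < α → reject H₀

reject H₀: yes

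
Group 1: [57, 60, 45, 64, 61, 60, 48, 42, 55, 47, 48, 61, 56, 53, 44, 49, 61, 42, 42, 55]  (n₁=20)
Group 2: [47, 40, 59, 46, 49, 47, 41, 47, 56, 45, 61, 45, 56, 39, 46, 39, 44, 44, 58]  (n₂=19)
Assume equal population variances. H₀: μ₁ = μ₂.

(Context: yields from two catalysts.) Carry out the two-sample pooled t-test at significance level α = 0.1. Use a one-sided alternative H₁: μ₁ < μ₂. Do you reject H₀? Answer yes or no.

x̄₁=52.500, s₁=7.430, n₁=20
x̄₂=47.842, s₂=6.890, n₂=19
s_p² = [19·7.430² + 18·6.890²]/37 = 51.4467
SE = √(s_p²·(1/20+1/19)) = 2.2978
t = (52.500−47.842)/2.2978 = 2.0271
df = 37
p-value (one-sided, H₁ less) = 0.97505
At α=0.1: p ≥ α → fail to reject H₀

reject H₀: no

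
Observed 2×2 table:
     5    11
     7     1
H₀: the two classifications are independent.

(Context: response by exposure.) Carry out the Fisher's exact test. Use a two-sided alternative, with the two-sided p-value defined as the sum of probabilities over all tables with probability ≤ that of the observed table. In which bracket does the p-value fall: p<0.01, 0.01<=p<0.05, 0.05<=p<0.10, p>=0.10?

p-value bracket: 0.01<=p<0.05

Margins: r₁=16, r₂=8, c₁=12, c₂=12, n=24
p_obs = C(16,5)·C(8,7)/C(24,12); sum pmf over tables with pmf ≤ p_obs
p-value (two-sided) = 0.02719
→ bracket: 0.01<=p<0.05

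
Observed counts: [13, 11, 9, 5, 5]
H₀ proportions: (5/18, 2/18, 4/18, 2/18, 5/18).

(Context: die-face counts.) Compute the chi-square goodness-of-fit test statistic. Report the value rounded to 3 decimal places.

test statistic = 12.277

n = 43; E_i = n·p_i = [11.94, 4.78, 9.56, 4.78, 11.94]
χ² = (13−11.94)²/11.94 + (11−4.78)²/4.78 + (9−9.56)²/9.56 + (5−4.78)²/4.78 + (5−11.94)²/11.94 = 12.2767
df = 4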